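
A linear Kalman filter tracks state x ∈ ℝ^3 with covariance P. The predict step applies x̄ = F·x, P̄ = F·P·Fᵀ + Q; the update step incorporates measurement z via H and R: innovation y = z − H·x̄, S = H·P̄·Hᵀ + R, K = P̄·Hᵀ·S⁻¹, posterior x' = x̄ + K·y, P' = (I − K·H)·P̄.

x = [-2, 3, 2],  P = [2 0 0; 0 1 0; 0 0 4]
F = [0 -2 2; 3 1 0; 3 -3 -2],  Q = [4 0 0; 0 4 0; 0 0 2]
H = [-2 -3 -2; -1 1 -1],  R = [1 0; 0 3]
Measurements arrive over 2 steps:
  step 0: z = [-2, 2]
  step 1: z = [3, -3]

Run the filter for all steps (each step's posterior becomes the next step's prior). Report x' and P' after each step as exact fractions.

step 0: x̄ = F·x = [-2, -3, -19]
step 0: P̄ = F·P·Fᵀ + Q = [24 -2 -10; -2 23 15; -10 15 45]
step 0: y = z − H·x̄ = [-53, -16]
step 0: S = H·P̄·Hᵀ + R = [560 42; 42 49]
step 0: K = P̄·Hᵀ·S⁻¹ = [-29/1834 -41/131; -725/3668 685/1834; -685/3668 -65/262]
step 0: x' = x̄ + K·y = [7053/1834, 5501/3668, -18827/3668]
step 0: P' = (I − K·H)·P̄ = [17097/917 -683/1834 -33155/1834; -683/1834 1789/3668 -955/3668; -33155/1834 -955/3668 68085/3668]
step 1: x̄ = F·x = [-12164/917, 47819/3668, 9067/524]
step 1: P̄ = F·P·Fᵀ + Q = [75452/917 -98788/917 -162340/917; -98788/917 623757/3668 1018091/3668; -162340/917 1018091/3668 245731/524]
step 1: y = z − H·x̄ = [184087/3668, -22005/1834]
step 1: S = H·P̄·Hᵀ + R = [15985569/3668 99039/1834; 99039/1834 28022/917]
step 1: K = P̄·Hᵀ·S⁻¹ = [420260920/3344571687 -720999140/1114857229; -667093559/3344571687 401090862/1114857229; -363838039/1114857229 119131756/1114857229]
step 1: x' = x̄ + K·y = [2678464676/3344571687, -4314396130/3344571687, -398573664/1114857229]
step 1: P' = (I − K·H)·P̄ = [31661379172/3344571687 -2679649088/3344571687 -9284012000/1114857229; -2679649088/3344571687 1577345815/3344571687 215725715/1114857229; -9284012000/1114857229 215725715/1114857229 9142342447/1114857229]

step 0: x' = [7053/1834, 5501/3668, -18827/3668], P' = [17097/917 -683/1834 -33155/1834; -683/1834 1789/3668 -955/3668; -33155/1834 -955/3668 68085/3668]
step 1: x' = [2678464676/3344571687, -4314396130/3344571687, -398573664/1114857229], P' = [31661379172/3344571687 -2679649088/3344571687 -9284012000/1114857229; -2679649088/3344571687 1577345815/3344571687 215725715/1114857229; -9284012000/1114857229 215725715/1114857229 9142342447/1114857229]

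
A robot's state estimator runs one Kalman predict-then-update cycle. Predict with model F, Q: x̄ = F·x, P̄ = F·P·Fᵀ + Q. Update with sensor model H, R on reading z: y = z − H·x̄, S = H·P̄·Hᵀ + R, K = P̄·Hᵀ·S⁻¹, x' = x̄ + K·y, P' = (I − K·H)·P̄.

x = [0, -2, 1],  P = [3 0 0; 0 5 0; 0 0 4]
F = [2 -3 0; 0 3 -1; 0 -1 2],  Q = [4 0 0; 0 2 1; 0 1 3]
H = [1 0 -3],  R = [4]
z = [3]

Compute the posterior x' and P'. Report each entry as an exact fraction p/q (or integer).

x̄ = F·x = [6, -7, 4]
P̄ = F·P·Fᵀ + Q = [61 -45 15; -45 51 -22; 15 -22 24]
y = z − H·x̄ = [9]
S = H·P̄·Hᵀ + R = [191]
K = P̄·Hᵀ·S⁻¹ = [16/191; 21/191; -57/191]
x' = x̄ + K·y = [1290/191, -1148/191, 251/191]
P' = (I − K·H)·P̄ = [11395/191 -8931/191 3777/191; -8931/191 9300/191 -3005/191; 3777/191 -3005/191 1335/191]

x' = [1290/191, -1148/191, 251/191]
P' = [11395/191 -8931/191 3777/191; -8931/191 9300/191 -3005/191; 3777/191 -3005/191 1335/191]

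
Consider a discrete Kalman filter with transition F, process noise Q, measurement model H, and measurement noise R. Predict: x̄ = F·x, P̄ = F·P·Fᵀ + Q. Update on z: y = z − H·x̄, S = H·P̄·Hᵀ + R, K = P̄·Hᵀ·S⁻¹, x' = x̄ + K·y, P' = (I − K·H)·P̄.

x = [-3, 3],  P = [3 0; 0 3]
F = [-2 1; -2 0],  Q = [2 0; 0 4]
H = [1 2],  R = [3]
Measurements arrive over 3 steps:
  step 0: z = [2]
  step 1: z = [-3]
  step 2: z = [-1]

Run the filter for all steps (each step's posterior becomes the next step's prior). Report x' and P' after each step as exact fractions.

step 0: x̄ = F·x = [9, 6]
step 0: P̄ = F·P·Fᵀ + Q = [17 12; 12 16]
step 0: y = z − H·x̄ = [-19]
step 0: S = H·P̄·Hᵀ + R = [132]
step 0: K = P̄·Hᵀ·S⁻¹ = [41/132; 1/3]
step 0: x' = x̄ + K·y = [409/132, -1/3]
step 0: P' = (I − K·H)·P̄ = [563/132 -5/3; -5/3 4/3]
step 1: x̄ = F·x = [-431/66, -409/66]
step 1: P̄ = F·P·Fᵀ + Q = [893/33 673/33; 673/33 695/33]
step 1: y = z − H·x̄ = [1051/66]
step 1: S = H·P̄·Hᵀ + R = [6464/33]
step 1: K = P̄·Hᵀ·S⁻¹ = [2239/6464; 2063/6464]
step 1: x' = x̄ + K·y = [-13115/12928, -14411/12928]
step 1: P' = (I − K·H)·P̄ = [23007/6464 -8145/6464; -8145/6464 7167/6464]
step 2: x̄ = F·x = [11819/12928, 13115/6464]
step 2: P̄ = F·P·Fᵀ + Q = [144703/6464 54159/3232; 54159/3232 29471/1616]
step 2: y = z − H·x̄ = [-77207/12928]
step 2: S = H·P̄·Hᵀ + R = [1068903/6464]
step 2: K = P̄·Hᵀ·S⁻¹ = [32849/97173; 344086/1068903]
step 2: x' = x̄ + K·y = [-214679/194346, 113821/1068903]
step 2: P' = (I − K·H)·P̄ = [339047/97173 -120250/97173; -120250/97173 1177504/1068903]

step 0: x' = [409/132, -1/3], P' = [563/132 -5/3; -5/3 4/3]
step 1: x' = [-13115/12928, -14411/12928], P' = [23007/6464 -8145/6464; -8145/6464 7167/6464]
step 2: x' = [-214679/194346, 113821/1068903], P' = [339047/97173 -120250/97173; -120250/97173 1177504/1068903]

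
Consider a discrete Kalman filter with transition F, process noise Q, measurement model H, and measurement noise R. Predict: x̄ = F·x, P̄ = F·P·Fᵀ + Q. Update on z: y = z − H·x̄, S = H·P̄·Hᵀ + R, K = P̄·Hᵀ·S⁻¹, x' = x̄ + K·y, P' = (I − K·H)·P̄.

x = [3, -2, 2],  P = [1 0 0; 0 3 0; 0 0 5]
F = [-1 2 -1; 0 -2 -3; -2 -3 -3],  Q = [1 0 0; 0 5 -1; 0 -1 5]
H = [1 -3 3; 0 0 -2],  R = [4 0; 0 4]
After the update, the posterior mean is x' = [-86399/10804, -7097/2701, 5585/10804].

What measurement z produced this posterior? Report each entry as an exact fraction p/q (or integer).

z = [2, -1]

x̄ = F·x = [-9, -2, -6]
P̄ = F·P·Fᵀ + Q = [19 3 -1; 3 62 62; -1 62 81]
S = H·P̄·Hᵀ + R = [170 -112; -112 328]
K = P̄·Hᵀ·S⁻¹ = [315/5402 281/10804; -1613/5402 -2593/5402; 14/2701 -5317/10804]
x' − x̄ = [10837/10804, -1695/2701, 70409/10804] = K·y
y = (KᵀK)⁻¹·Kᵀ·(x' − x̄) = [23, -13]
z = y + H·x̄ = [23, -13] + [-21, 12] = [2, -1]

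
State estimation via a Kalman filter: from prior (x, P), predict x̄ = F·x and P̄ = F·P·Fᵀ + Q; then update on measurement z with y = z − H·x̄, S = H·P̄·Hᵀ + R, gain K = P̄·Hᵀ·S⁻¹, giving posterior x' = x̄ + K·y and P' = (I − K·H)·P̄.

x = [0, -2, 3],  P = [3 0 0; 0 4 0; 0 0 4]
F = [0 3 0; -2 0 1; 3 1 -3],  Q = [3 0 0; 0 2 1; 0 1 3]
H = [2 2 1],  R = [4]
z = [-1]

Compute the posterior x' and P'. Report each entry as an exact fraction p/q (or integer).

x' = [2/13, 407/117, -111/13]
P' = [57/13 -35/13 -24/13; -35/13 4163/234 -391/13; -24/13 -391/13 838/13]

x̄ = F·x = [-6, 3, -11]
P̄ = F·P·Fᵀ + Q = [39 0 12; 0 18 -29; 12 -29 70]
y = z − H·x̄ = [16]
S = H·P̄·Hᵀ + R = [234]
K = P̄·Hᵀ·S⁻¹ = [5/13; 7/234; 2/13]
x' = x̄ + K·y = [2/13, 407/117, -111/13]
P' = (I − K·H)·P̄ = [57/13 -35/13 -24/13; -35/13 4163/234 -391/13; -24/13 -391/13 838/13]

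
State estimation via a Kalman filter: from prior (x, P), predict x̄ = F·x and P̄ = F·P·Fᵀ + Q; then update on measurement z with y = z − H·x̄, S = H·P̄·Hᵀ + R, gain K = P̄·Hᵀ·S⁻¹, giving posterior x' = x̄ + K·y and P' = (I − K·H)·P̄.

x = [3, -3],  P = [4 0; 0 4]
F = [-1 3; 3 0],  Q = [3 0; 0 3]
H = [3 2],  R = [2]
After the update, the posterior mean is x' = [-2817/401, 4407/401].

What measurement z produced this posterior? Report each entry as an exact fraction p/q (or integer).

z = [1]

x̄ = F·x = [-12, 9]
P̄ = F·P·Fᵀ + Q = [43 -12; -12 39]
S = H·P̄·Hᵀ + R = [401]
K = P̄·Hᵀ·S⁻¹ = [105/401; 42/401]
x' − x̄ = [1995/401, 798/401] = K·y
y = (KᵀK)⁻¹·Kᵀ·(x' − x̄) = [19]
z = y + H·x̄ = [19] + [-18] = [1]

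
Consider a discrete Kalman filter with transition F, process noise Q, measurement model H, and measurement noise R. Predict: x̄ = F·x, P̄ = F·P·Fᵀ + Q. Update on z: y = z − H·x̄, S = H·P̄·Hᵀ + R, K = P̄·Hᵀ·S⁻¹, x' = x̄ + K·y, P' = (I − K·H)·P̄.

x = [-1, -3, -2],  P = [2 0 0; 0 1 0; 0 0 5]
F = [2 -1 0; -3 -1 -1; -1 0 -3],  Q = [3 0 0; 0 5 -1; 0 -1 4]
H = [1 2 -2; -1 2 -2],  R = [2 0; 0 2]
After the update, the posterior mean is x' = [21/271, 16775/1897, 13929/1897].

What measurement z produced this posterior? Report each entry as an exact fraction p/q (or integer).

x̄ = F·x = [1, 8, 7]
P̄ = F·P·Fᵀ + Q = [12 -11 -4; -11 29 20; -4 20 51]
S = H·P̄·Hᵀ + R = [146 148; 148 202]
K = P̄·Hᵀ·S⁻¹ = [123/271 -125/271; -1439/3794 1599/3794; -1187/1897 325/1897]
x' − x̄ = [-250/271, 1599/1897, 650/1897] = K·y
y = (KᵀK)⁻¹·Kᵀ·(x' − x̄) = [0, 2]
z = y + H·x̄ = [0, 2] + [3, 1] = [3, 3]

z = [3, 3]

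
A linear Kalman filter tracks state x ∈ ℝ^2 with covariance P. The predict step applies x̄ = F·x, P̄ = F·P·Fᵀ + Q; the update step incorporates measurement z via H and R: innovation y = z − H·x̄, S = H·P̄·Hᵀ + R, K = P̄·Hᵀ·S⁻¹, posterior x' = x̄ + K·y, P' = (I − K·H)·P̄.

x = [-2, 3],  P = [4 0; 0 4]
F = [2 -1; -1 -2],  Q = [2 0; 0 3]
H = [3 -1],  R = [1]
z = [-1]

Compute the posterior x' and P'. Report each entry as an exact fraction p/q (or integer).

x̄ = F·x = [-7, -4]
P̄ = F·P·Fᵀ + Q = [22 0; 0 23]
y = z − H·x̄ = [16]
S = H·P̄·Hᵀ + R = [222]
K = P̄·Hᵀ·S⁻¹ = [11/37; -23/222]
x' = x̄ + K·y = [-83/37, -628/111]
P' = (I − K·H)·P̄ = [88/37 253/37; 253/37 4577/222]

x' = [-83/37, -628/111]
P' = [88/37 253/37; 253/37 4577/222]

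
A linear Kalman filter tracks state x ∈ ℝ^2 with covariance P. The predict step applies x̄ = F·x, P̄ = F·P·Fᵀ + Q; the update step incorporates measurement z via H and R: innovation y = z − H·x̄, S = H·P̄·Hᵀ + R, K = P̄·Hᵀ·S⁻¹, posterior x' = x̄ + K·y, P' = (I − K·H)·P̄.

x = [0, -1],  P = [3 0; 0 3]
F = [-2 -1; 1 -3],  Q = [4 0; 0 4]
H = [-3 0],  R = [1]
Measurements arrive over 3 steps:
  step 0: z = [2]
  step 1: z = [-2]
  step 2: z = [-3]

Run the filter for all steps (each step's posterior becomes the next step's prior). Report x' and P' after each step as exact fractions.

step 0: x' = [-113/172, 471/172], P' = [19/172 3/172; 3/172 5767/172]
step 1: x' = [3001/4543, -15293/4543], P' = [6543/59059 17278/59059; 17278/59059 2437601/59059]
step 2: x' = [6260718/6245287, 49826953/6245287], P' = [2769121/24981148 7386107/24981148; 7386107/24981148 1024917541/24981148]

step 0: x̄ = F·x = [1, 3]
step 0: P̄ = F·P·Fᵀ + Q = [19 3; 3 34]
step 0: y = z − H·x̄ = [5]
step 0: S = H·P̄·Hᵀ + R = [172]
step 0: K = P̄·Hᵀ·S⁻¹ = [-57/172; -9/172]
step 0: x' = x̄ + K·y = [-113/172, 471/172]
step 0: P' = (I − K·H)·P̄ = [19/172 3/172; 3/172 5767/172]
step 1: x̄ = F·x = [-245/172, -763/86]
step 1: P̄ = F·P·Fᵀ + Q = [6543/172 8639/86; 8639/86 13148/43]
step 1: y = z − H·x̄ = [-1079/172]
step 1: S = H·P̄·Hᵀ + R = [59059/172]
step 1: K = P̄·Hᵀ·S⁻¹ = [-19629/59059; -51834/59059]
step 1: x' = x̄ + K·y = [3001/4543, -15293/4543]
step 1: P' = (I − K·H)·P̄ = [6543/59059 17278/59059; 17278/59059 2437601/59059]
step 2: x̄ = F·x = [9291/4543, 48880/4543]
step 2: P̄ = F·P·Fᵀ + Q = [2769121/59059 7386107/59059; 7386107/59059 22077520/59059]
step 2: y = z − H·x̄ = [14244/4543]
step 2: S = H·P̄·Hᵀ + R = [24981148/59059]
step 2: K = P̄·Hᵀ·S⁻¹ = [-8307363/24981148; -22158321/24981148]
step 2: x' = x̄ + K·y = [6260718/6245287, 49826953/6245287]
step 2: P' = (I − K·H)·P̄ = [2769121/24981148 7386107/24981148; 7386107/24981148 1024917541/24981148]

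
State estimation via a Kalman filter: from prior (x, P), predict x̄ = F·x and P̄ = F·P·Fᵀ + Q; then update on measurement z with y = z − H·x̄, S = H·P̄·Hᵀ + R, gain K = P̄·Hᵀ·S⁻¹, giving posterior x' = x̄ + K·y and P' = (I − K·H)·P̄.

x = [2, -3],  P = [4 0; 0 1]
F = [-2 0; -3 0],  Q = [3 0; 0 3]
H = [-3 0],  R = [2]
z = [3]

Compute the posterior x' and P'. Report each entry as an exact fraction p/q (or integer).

x' = [-179/173, -390/173]
P' = [38/173 48/173; 48/173 1563/173]

x̄ = F·x = [-4, -6]
P̄ = F·P·Fᵀ + Q = [19 24; 24 39]
y = z − H·x̄ = [-9]
S = H·P̄·Hᵀ + R = [173]
K = P̄·Hᵀ·S⁻¹ = [-57/173; -72/173]
x' = x̄ + K·y = [-179/173, -390/173]
P' = (I − K·H)·P̄ = [38/173 48/173; 48/173 1563/173]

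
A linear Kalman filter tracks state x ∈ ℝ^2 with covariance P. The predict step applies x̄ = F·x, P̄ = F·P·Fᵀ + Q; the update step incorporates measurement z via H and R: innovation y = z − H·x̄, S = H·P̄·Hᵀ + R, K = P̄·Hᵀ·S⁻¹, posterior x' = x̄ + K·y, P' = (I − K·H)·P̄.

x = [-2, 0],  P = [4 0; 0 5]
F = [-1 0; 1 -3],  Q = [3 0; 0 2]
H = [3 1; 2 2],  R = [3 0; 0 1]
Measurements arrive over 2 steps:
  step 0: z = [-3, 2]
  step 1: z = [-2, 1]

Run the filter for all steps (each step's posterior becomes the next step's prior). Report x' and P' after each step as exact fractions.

step 0: x̄ = F·x = [2, -2]
step 0: P̄ = F·P·Fᵀ + Q = [7 -4; -4 51]
step 0: y = z − H·x̄ = [-7, 2]
step 0: S = H·P̄·Hᵀ + R = [93 112; 112 201]
step 0: K = P̄·Hᵀ·S⁻¹ = [2745/6149 -1346/6149; -2689/6149 4374/6149]
step 0: x' = x̄ + K·y = [-9609/6149, 15273/6149]
step 0: P' = (I − K·H)·P̄ = [4454/6149 -5127/6149; -5127/6149 7314/6149]
step 1: x̄ = F·x = [9609/6149, -55428/6149]
step 1: P̄ = F·P·Fᵀ + Q = [22901/6149 -19835/6149; -19835/6149 113340/6149]
step 1: y = z − H·x̄ = [14303/6149, 97787/6149]
step 1: S = H·P̄·Hᵀ + R = [218886/6149 205406/6149; 205406/6149 392433/6149]
step 1: K = P̄·Hᵀ·S⁻¹ = [1456974/3553949 -707072/3553949; -2811245/7107898 2429325/3553949]
step 1: x' = x̄ + K·y = [-2301749/3553949, 6655879/7107898]
step 1: P' = (I − K·H)·P̄ = [2362229/3553949 -2715765/3553949; -2715765/3553949 7860855/7107898]

step 0: x' = [-9609/6149, 15273/6149], P' = [4454/6149 -5127/6149; -5127/6149 7314/6149]
step 1: x' = [-2301749/3553949, 6655879/7107898], P' = [2362229/3553949 -2715765/3553949; -2715765/3553949 7860855/7107898]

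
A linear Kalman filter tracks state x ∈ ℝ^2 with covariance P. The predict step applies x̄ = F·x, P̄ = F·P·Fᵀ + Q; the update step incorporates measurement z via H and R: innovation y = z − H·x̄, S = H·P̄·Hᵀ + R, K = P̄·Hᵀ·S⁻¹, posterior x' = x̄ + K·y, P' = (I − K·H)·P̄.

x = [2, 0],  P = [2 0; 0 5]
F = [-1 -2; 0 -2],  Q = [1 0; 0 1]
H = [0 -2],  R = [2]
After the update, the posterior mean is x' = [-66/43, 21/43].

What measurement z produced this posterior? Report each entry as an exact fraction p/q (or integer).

x̄ = F·x = [-2, 0]
P̄ = F·P·Fᵀ + Q = [23 20; 20 21]
S = H·P̄·Hᵀ + R = [86]
K = P̄·Hᵀ·S⁻¹ = [-20/43; -21/43]
x' − x̄ = [20/43, 21/43] = K·y
y = (KᵀK)⁻¹·Kᵀ·(x' − x̄) = [-1]
z = y + H·x̄ = [-1] + [0] = [-1]

z = [-1]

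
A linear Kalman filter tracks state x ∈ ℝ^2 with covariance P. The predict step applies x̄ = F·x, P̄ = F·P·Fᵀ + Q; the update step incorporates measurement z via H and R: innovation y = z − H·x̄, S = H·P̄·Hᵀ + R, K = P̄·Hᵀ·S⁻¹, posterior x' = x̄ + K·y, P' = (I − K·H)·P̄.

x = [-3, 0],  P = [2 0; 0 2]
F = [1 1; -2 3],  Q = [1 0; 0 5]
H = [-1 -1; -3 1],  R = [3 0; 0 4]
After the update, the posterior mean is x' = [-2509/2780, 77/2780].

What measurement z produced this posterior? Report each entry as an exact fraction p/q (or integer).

x̄ = F·x = [-3, 6]
P̄ = F·P·Fᵀ + Q = [5 2; 2 31]
S = H·P̄·Hᵀ + R = [43 -12; -12 68]
K = P̄·Hᵀ·S⁻¹ = [-158/695 -643/2780; -486/695 679/2780]
x' − x̄ = [5831/2780, -16603/2780] = K·y
y = (KᵀK)⁻¹·Kᵀ·(x' − x̄) = [4, -13]
z = y + H·x̄ = [4, -13] + [-3, 15] = [1, 2]

z = [1, 2]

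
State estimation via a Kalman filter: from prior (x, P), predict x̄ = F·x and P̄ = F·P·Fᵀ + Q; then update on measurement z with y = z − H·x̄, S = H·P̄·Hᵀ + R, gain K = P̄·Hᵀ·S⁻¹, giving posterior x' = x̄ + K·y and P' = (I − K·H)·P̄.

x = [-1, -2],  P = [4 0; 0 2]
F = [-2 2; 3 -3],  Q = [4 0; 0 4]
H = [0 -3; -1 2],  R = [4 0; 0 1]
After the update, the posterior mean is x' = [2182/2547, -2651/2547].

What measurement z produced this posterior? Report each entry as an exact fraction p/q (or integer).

z = [3, -3]

x̄ = F·x = [-2, 3]
P̄ = F·P·Fᵀ + Q = [28 -36; -36 58]
S = H·P̄·Hᵀ + R = [526 -456; -456 405]
K = P̄·Hᵀ·S⁻¹ = [-310/849 -1676/2547; -193/849 304/2547]
x' − x̄ = [7276/2547, -10292/2547] = K·y
y = (KᵀK)⁻¹·Kᵀ·(x' − x̄) = [12, -11]
z = y + H·x̄ = [12, -11] + [-9, 8] = [3, -3]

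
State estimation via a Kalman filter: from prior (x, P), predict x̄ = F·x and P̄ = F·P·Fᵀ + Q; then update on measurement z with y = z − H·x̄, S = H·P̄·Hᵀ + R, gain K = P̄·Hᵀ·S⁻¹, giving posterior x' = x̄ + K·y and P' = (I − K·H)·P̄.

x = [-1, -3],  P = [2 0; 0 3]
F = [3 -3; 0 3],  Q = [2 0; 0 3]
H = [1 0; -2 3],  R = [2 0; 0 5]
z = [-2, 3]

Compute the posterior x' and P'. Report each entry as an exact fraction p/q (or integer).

x' = [-8992/3969, -286/441]
P' = [6364/3969 439/441; 439/441 113/98]

x̄ = F·x = [6, -9]
P̄ = F·P·Fᵀ + Q = [47 -27; -27 30]
y = z − H·x̄ = [-8, 42]
S = H·P̄·Hᵀ + R = [49 -175; -175 787]
K = P̄·Hᵀ·S⁻¹ = [3182/3969 -25/567; 439/882 37/126]
x' = x̄ + K·y = [-8992/3969, -286/441]
P' = (I − K·H)·P̄ = [6364/3969 439/441; 439/441 113/98]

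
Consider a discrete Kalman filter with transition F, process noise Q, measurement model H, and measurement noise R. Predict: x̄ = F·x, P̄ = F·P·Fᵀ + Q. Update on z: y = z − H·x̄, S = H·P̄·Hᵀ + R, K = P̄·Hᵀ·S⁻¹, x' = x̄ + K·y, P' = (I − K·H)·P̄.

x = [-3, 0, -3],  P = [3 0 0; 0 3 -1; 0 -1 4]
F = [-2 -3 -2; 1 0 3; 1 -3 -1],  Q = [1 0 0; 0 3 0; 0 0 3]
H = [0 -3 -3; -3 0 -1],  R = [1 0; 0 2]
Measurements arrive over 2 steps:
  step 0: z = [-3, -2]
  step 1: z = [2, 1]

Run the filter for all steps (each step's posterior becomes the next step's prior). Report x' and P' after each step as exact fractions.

step 0: x' = [278935/354186, 3359/2811, -77137/354186], P' = [300203/354186 5518/2811 -700073/354186; 5518/2811 5859/937 -17380/2811; -700073/354186 -17380/2811 2204351/354186]
step 1: x' = [-1309817155/7708016851, 4326684315/7708016851, -9055142216/7708016851], P' = [3039072548/7708016851 4450648445/7708016851 -4519717854/7708016851; 4450648445/7708016851 14690651763/7708016851 -14111341049/7708016851; -4519717854/7708016851 -14111341049/7708016851 14382592142/7708016851]

step 0: x̄ = F·x = [12, -12, 0]
step 0: P̄ = F·P·Fᵀ + Q = [44 -21 20; -21 42 0; 20 0 31]
step 0: y = z − H·x̄ = [-39, 34]
step 0: S = H·P̄·Hᵀ + R = [658 84; 84 549]
step 0: K = P̄·Hᵀ·S⁻¹ = [4805/118062 -7162/25299; -197/937 413/2811; -14471/118062 -3719/25299]
step 0: x' = x̄ + K·y = [278935/354186, 3359/2811, -77137/354186]
step 0: P' = (I − K·H)·P̄ = [300203/354186 5518/2811 -700073/354186; 5518/2811 5859/937 -17380/2811; -700073/354186 -17380/2811 2204351/354186]
step 1: x̄ = F·x = [-30987/6559, 23762/177093, -456815/177093]
step 1: P̄ = F·P·Fᵀ + Q = [125348/6559 174022/6559 113287/6559; 174022/6559 8500741/177093 4955060/177093; 113287/6559 4955060/177093 3794344/177093]
step 1: y = z − H·x̄ = [-34999/6559, -2789669/177093]
step 1: S = H·P̄·Hᵀ + R = [7408294/6559 3557937/6559; 3557937/6559 52960588/177093]
step 1: K = P̄·Hᵀ·S⁻¹ = [207208227/7708016851 -2298749895/7708016851; -1737932142/7708016851 379697857/7708016851; -813753279/7708016851 -411719290/7708016851]
step 1: x' = x̄ + K·y = [-1309817155/7708016851, 4326684315/7708016851, -9055142216/7708016851]
step 1: P' = (I − K·H)·P̄ = [3039072548/7708016851 4450648445/7708016851 -4519717854/7708016851; 4450648445/7708016851 14690651763/7708016851 -14111341049/7708016851; -4519717854/7708016851 -14111341049/7708016851 14382592142/7708016851]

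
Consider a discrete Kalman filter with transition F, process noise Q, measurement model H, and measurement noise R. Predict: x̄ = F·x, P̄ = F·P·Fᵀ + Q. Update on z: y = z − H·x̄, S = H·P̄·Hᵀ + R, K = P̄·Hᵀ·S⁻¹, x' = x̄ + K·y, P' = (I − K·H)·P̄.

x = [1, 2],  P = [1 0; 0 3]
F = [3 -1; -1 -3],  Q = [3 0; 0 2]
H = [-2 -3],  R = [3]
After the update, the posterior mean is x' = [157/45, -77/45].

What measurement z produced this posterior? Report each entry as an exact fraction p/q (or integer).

x̄ = F·x = [1, -7]
P̄ = F·P·Fᵀ + Q = [15 6; 6 30]
S = H·P̄·Hᵀ + R = [405]
K = P̄·Hᵀ·S⁻¹ = [-16/135; -34/135]
x' − x̄ = [112/45, 238/45] = K·y
y = (KᵀK)⁻¹·Kᵀ·(x' − x̄) = [-21]
z = y + H·x̄ = [-21] + [19] = [-2]

z = [-2]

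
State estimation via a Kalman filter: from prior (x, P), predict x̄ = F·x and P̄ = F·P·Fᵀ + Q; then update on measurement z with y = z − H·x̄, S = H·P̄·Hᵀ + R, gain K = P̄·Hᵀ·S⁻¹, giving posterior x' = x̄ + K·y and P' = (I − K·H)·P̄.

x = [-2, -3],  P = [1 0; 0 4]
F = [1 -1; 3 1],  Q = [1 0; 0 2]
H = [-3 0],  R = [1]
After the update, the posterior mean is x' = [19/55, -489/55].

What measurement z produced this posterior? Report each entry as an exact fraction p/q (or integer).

z = [-1]

x̄ = F·x = [1, -9]
P̄ = F·P·Fᵀ + Q = [6 -1; -1 15]
S = H·P̄·Hᵀ + R = [55]
K = P̄·Hᵀ·S⁻¹ = [-18/55; 3/55]
x' − x̄ = [-36/55, 6/55] = K·y
y = (KᵀK)⁻¹·Kᵀ·(x' − x̄) = [2]
z = y + H·x̄ = [2] + [-3] = [-1]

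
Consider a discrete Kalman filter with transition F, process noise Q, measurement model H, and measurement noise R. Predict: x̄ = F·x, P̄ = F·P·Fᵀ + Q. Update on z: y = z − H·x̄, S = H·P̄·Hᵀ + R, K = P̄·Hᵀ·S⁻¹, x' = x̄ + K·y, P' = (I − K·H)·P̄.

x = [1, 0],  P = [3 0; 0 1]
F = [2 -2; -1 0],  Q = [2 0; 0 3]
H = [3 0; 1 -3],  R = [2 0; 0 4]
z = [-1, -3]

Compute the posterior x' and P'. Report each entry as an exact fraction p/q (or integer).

x' = [-143/419, 325/419]
P' = [90/419 24/419; 24/419 174/419]

x̄ = F·x = [2, -1]
P̄ = F·P·Fᵀ + Q = [18 -6; -6 6]
y = z − H·x̄ = [-7, -8]
S = H·P̄·Hᵀ + R = [164 108; 108 112]
K = P̄·Hᵀ·S⁻¹ = [135/419 9/838; 36/419 -249/838]
x' = x̄ + K·y = [-143/419, 325/419]
P' = (I − K·H)·P̄ = [90/419 24/419; 24/419 174/419]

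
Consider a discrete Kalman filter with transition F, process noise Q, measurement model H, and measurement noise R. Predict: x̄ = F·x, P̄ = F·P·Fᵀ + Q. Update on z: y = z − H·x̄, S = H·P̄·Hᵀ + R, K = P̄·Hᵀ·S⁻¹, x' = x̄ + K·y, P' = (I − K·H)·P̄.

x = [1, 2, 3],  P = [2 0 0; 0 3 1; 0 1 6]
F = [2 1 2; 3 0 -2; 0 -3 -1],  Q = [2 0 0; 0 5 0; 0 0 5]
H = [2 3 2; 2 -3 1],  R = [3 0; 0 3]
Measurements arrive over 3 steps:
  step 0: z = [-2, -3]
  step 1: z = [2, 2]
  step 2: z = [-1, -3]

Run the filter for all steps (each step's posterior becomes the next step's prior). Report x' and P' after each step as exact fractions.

step 0: x̄ = F·x = [10, -3, -9]
step 0: P̄ = F·P·Fᵀ + Q = [41 -14 -28; -14 47 18; -28 18 44]
step 0: y = z − H·x̄ = [5, -23]
step 0: S = H·P̄·Hᵀ + R = [590 -393; -393 582]
step 0: K = P̄·Hᵀ·S⁻¹ = [9472/62977 16784/62977; 9125/62977 -30533/188931; 8038/62977 -1714/62977]
step 0: x' = x̄ + K·y = [291098/62977, 272341/188931, -487181/62977]
step 0: P' = (I − K·H)·P̄ = [1122345/62977 241378/62977 -1470204/62977; 241378/62977 190399/188931 -322890/62977; -1470204/62977 -322890/62977 1966596/62977]
step 1: x̄ = F·x = [-904157/188931, 1847656/62977, 214840/62977]
step 1: P̄ = F·P·Fᵀ + Q = [1372513/188931 -2702808/62977 -371221/62977; -2702808/62977 35924822/62977 4234062/62977; -371221/62977 4234062/62977 915338/62977]
step 1: y = z − H·x̄ = [-15731768/188931, 18170560/188931]
step 1: S = H·P̄·Hᵀ + R = [1033226935/188931 -1003776650/188931; -1003776650/188931 995406373/188931]
step 1: K = P̄·Hᵀ·S⁻¹ = [265373842/2355144715 162777865/1165176859; 46833294/336449245 -31289520/166453837; 77736128/471028943 149912990/1165176859]
step 1: x' = x̄ + K·y = [-81038487307/110691801605, -5233106584/15813114515, 45239353272/22138360321]
step 1: P' = (I − K·H)·P̄ = [251291868528/110691801605 7098699456/15813114515 -61423871391/22138360321; 7098699456/15813114515 4292879974/15813114515 -2047254438/3162622903; -61423871391/22138360321 -2047254438/3162622903 88400440014/22138360321]
step 2: x̄ = F·x = [23062255638/10062891055, -695508994641/110691801605, -116301528096/110691801605]
step 2: P̄ = F·P·Fᵀ + Q = [43618467748/10062891055 -52919618526/10062891055 -14225836866/10062891055; -52919618526/10062891055 8268526908517/110691801605 928220973297/110691801605; -14225836866/10062891055 928220973297/110691801605 835989214477/110691801605]
step 2: y = z − H·x̄ = [1701068614474/110691801605, -2809670484678/110691801605]
step 2: S = H·P̄·Hᵀ + R = [82913375410212/110691801605 -74549119319834/110691801605; -74549119319834/110691801605 78294146360403/110691801605]
step 2: K = P̄·Hᵀ·S⁻¹ = [469591627947713/4219195752059828 292259097899551/2109597876029914; 68818106488551/496375970830568 -46617246178239/248187985415284; 1407709561165747/8438391504119656 548309742256117/4219195752059828]
step 2: x' = x̄ + K·y = [1024691690652851/2109597876029914, 152624537033877/248187985415284, -7534102111356755/4219195752059828]
step 2: P' = (I − K·H)·P̄ = [4745547800751741/2109597876029914 110352005961147/248187985415284 -11600684311591161/4219195752059828; 110352005961147/248187985415284 134141033049901/496375970830568 -318688401764319/496375970830568; -11600684311591161/4219195752059828 -318688401764319/496375970830568 33439487209921077/8438391504119656]

step 0: x' = [291098/62977, 272341/188931, -487181/62977], P' = [1122345/62977 241378/62977 -1470204/62977; 241378/62977 190399/188931 -322890/62977; -1470204/62977 -322890/62977 1966596/62977]
step 1: x' = [-81038487307/110691801605, -5233106584/15813114515, 45239353272/22138360321], P' = [251291868528/110691801605 7098699456/15813114515 -61423871391/22138360321; 7098699456/15813114515 4292879974/15813114515 -2047254438/3162622903; -61423871391/22138360321 -2047254438/3162622903 88400440014/22138360321]
step 2: x' = [1024691690652851/2109597876029914, 152624537033877/248187985415284, -7534102111356755/4219195752059828], P' = [4745547800751741/2109597876029914 110352005961147/248187985415284 -11600684311591161/4219195752059828; 110352005961147/248187985415284 134141033049901/496375970830568 -318688401764319/496375970830568; -11600684311591161/4219195752059828 -318688401764319/496375970830568 33439487209921077/8438391504119656]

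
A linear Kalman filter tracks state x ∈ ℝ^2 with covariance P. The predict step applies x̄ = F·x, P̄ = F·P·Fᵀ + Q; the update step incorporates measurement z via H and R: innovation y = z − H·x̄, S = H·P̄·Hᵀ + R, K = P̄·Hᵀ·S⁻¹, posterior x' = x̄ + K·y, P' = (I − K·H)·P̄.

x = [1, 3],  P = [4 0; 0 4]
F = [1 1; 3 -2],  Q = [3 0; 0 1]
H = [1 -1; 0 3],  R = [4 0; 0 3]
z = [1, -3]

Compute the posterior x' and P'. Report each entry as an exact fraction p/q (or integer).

x' = [946/799, -741/799]
P' = [7415/2397 583/2397; 583/2397 779/2397]

x̄ = F·x = [4, -3]
P̄ = F·P·Fᵀ + Q = [11 4; 4 53]
y = z − H·x̄ = [-6, 6]
S = H·P̄·Hᵀ + R = [60 -147; -147 480]
K = P̄·Hᵀ·S⁻¹ = [1708/2397 583/2397; -49/2397 779/2397]
x' = x̄ + K·y = [946/799, -741/799]
P' = (I − K·H)·P̄ = [7415/2397 583/2397; 583/2397 779/2397]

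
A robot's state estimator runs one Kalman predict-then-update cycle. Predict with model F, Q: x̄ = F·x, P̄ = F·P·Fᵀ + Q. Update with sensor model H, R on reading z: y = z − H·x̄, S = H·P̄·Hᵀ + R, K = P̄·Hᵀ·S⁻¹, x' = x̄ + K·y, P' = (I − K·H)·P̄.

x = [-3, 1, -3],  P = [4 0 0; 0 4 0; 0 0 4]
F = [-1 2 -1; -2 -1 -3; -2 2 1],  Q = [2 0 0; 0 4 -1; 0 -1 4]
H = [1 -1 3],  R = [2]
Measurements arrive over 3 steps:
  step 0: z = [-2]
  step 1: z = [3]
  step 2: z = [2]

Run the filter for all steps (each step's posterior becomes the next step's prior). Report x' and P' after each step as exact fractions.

step 0: x' = [1889/287, 1247/82, 1275/574], P' = [4724/287 825/41 375/287; 825/41 4353/82 895/82; 375/287 895/82 1935/574]
step 1: x' = [3554357/1134138, -4187302/567069, -940247/378046], P' = [2950739/567069 -12215713/1134138 -1971465/378046; -12215713/1134138 84302005/1134138 5331002/189023; -1971465/378046 5331002/189023 4260543/378046]
step 2: x' = [-1029226211/1162612198, -36739682047/5813060990, -3346157369/2906530495], P' = [2059509151/581306099 -1449657919/1162612198 -1739599529/1162612198; -1449657919/1162612198 58503547957/2906530495 40820566251/5813060990; -1739599529/1162612198 40820566251/5813060990 8702026137/2906530495]

step 0: x̄ = F·x = [8, 14, 5]
step 0: P̄ = F·P·Fᵀ + Q = [26 12 20; 12 60 -5; 20 -5 40]
step 0: y = z − H·x̄ = [-11]
step 0: S = H·P̄·Hᵀ + R = [574]
step 0: K = P̄·Hᵀ·S⁻¹ = [37/287; -9/82; 145/574]
step 0: x' = x̄ + K·y = [1889/287, 1247/82, 1275/574]
step 0: P' = (I − K·H)·P̄ = [4724/287 825/41 375/287; 825/41 4353/82 895/82; 375/287 895/82 1935/574]
step 1: x̄ = F·x = [12405/574, -10055/287, 11177/574]
step 1: P̄ = F·P·Fᵀ + Q = [64655/574 -49233/287 70295/574; -49233/287 90382/287 -46742/287; 70295/574 -46742/287 93567/574]
step 1: y = z − H·x̄ = [-32162/287]
step 1: S = H·P̄·Hᵀ + R = [1134138/287]
step 1: K = P̄·Hᵀ·S⁻¹ = [187003/1134138; -279841/1134138; 37040/189023]
step 1: x' = x̄ + K·y = [3554357/1134138, -4187302/567069, -940247/378046]
step 1: P' = (I − K·H)·P̄ = [2950739/567069 -12215713/1134138 -1971465/378046; -12215713/1134138 84302005/1134138 5331002/189023; -1971465/378046 5331002/189023 4260543/378046]
step 2: x̄ = F·x = [-2913804/189023, 9728113/1134138, -26678663/1134138]
step 2: P̄ = F·P·Fᵀ + Q = [89083139/378046 -90437021/378046 67268205/189023; -90437021/378046 149779805/567069 -407605361/1134138; 67268205/189023 -407605361/1134138 627459445/1134138]
step 2: y = z − H·x̄ = [54757601/567069]
step 2: S = H·P̄·Hᵀ + R = [5813060990/567069]
step 2: K = P̄·Hᵀ·S⁻¹ = [174938817/1162612198; -448421689/2906530495; 1346796463/5813060990]
step 2: x' = x̄ + K·y = [-1029226211/1162612198, -36739682047/5813060990, -3346157369/2906530495]
step 2: P' = (I − K·H)·P̄ = [2059509151/581306099 -1449657919/1162612198 -1739599529/1162612198; -1449657919/1162612198 58503547957/2906530495 40820566251/5813060990; -1739599529/1162612198 40820566251/5813060990 8702026137/2906530495]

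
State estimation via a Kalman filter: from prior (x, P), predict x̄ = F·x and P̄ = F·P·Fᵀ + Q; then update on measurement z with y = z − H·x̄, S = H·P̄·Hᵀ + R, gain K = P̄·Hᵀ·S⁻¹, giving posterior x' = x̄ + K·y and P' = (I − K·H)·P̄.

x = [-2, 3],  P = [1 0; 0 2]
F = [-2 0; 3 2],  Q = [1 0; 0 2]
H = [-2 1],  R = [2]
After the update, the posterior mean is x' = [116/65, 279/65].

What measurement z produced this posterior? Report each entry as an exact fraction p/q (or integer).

x̄ = F·x = [4, 0]
P̄ = F·P·Fᵀ + Q = [5 -6; -6 19]
S = H·P̄·Hᵀ + R = [65]
K = P̄·Hᵀ·S⁻¹ = [-16/65; 31/65]
x' − x̄ = [-144/65, 279/65] = K·y
y = (KᵀK)⁻¹·Kᵀ·(x' − x̄) = [9]
z = y + H·x̄ = [9] + [-8] = [1]

z = [1]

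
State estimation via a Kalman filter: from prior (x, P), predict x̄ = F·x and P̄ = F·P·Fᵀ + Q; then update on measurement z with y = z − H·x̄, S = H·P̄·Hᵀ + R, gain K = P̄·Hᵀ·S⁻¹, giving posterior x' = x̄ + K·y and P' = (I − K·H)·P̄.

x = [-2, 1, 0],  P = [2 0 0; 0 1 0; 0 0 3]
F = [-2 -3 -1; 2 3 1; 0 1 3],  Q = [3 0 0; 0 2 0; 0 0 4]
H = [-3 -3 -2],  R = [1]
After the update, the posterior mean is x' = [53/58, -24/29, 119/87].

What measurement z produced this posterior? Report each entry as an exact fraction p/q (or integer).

z = [-3]

x̄ = F·x = [1, -1, 1]
P̄ = F·P·Fᵀ + Q = [23 -20 -12; -20 22 12; -12 12 32]
S = H·P̄·Hᵀ + R = [174]
K = P̄·Hᵀ·S⁻¹ = [5/58; -5/29; -32/87]
x' − x̄ = [-5/58, 5/29, 32/87] = K·y
y = (KᵀK)⁻¹·Kᵀ·(x' − x̄) = [-1]
z = y + H·x̄ = [-1] + [-2] = [-3]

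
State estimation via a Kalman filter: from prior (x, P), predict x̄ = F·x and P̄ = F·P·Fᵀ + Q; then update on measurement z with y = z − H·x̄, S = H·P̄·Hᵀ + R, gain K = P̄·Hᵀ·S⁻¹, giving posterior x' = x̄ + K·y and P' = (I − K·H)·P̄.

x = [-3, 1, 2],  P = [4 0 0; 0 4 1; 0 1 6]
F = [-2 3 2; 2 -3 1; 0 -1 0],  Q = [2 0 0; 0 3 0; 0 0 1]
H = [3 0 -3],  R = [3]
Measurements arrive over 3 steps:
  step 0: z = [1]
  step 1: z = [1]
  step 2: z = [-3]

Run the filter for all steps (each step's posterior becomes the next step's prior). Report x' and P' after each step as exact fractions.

step 0: x' = [273/185, -188/185, 409/370], P' = [426/185 469/185 374/185; 469/185 5801/185 496/185; 374/185 496/185 767/370]
step 1: x' = [4667/70583, 507973/141166, -18623/70583], P' = [67624/70583 -54981/141166 99945/141166; -54981/141166 5968623/282332 -45735/282332; 99945/141166 -45735/282332 223333/282332]
step 2: x' = [-68042246/73382177, 16456411/146764354, 4299982/73382177], P' = [70303005/73382177 -49011937/146764354 103874253/146764354; -49011937/146764354 1735964185/146764354 -12358431/146764354; 103874253/146764354 -12358431/146764354 58008446/73382177]

step 0: x̄ = F·x = [13, -7, -1]
step 0: P̄ = F·P·Fᵀ + Q = [90 -43 -14; -43 55 11; -14 11 5]
step 0: y = z − H·x̄ = [-41]
step 0: S = H·P̄·Hᵀ + R = [1110]
step 0: K = P̄·Hᵀ·S⁻¹ = [52/185; -27/185; -19/370]
step 0: x' = x̄ + K·y = [273/185, -188/185, 409/370]
step 0: P' = (I − K·H)·P̄ = [426/185 469/185 374/185; 469/185 5801/185 496/185; 374/185 496/185 767/370]
step 1: x̄ = F·x = [-701/185, 2629/370, 188/185]
step 1: P̄ = F·P·Fᵀ + Q = [53149/185 -48258/185 -17457/185; -48258/185 95487/370 15969/185; -17457/185 15969/185 5986/185]
step 1: y = z − H·x̄ = [2852/185]
step 1: S = H·P̄·Hᵀ + R = [846996/185]
step 1: K = P̄·Hᵀ·S⁻¹ = [35303/141166; -64227/282332; -23443/282332]
step 1: x' = x̄ + K·y = [4667/70583, 507973/141166, -18623/70583]
step 1: P' = (I − K·H)·P̄ = [67624/70583 -54981/141166 99945/141166; -54981/141166 5968623/282332 -45735/282332; 99945/141166 -45735/282332 223333/282332]
step 2: x̄ = F·x = [1430759/141166, -1542497/141166, -507973/141166]
step 2: P̄ = F·P·Fᵀ + Q = [55429191/282332 -13783871/70583 -18034323/282332; -13783871/70583 29131717/141166 4542882/70583; -18034323/282332 4542882/70583 6250955/282332]
step 2: y = z − H·x̄ = [-3119847/70583]
step 2: S = H·P̄·Hᵀ + R = [220146531/70583]
step 2: K = P̄·Hᵀ·S⁻¹ = [36731757/146764354; -18326753/73382177; -12142639/146764354]
step 2: x' = x̄ + K·y = [-68042246/73382177, 16456411/146764354, 4299982/73382177]
step 2: P' = (I − K·H)·P̄ = [70303005/73382177 -49011937/146764354 103874253/146764354; -49011937/146764354 1735964185/146764354 -12358431/146764354; 103874253/146764354 -12358431/146764354 58008446/73382177]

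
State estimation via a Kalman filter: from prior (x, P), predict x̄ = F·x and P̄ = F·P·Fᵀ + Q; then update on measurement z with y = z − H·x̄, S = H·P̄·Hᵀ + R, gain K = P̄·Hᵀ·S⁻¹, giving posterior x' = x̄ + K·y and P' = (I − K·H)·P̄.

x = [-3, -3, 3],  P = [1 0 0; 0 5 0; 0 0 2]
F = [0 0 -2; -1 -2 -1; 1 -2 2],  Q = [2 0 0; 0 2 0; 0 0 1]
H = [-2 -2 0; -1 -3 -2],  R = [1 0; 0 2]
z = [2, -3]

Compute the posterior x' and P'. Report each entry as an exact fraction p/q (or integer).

x̄ = F·x = [-6, 6, 9]
P̄ = F·P·Fᵀ + Q = [10 4 -8; 4 25 15; -8 15 30]
y = z − H·x̄ = [2, 27]
S = H·P̄·Hᵀ + R = [173 230; 230 529]
K = P̄·Hᵀ·S⁻¹ = [-8/23 74/529; -244/1679 -5517/38617; 648/1679 -13561/38617]
x' = x̄ + K·y = [-1544/529, 71519/38617, 11214/38617]
P' = (I − K·H)·P̄ = [582/529 -490/529 370/529; -490/529 38576/38617 -34462/38617; 370/529 -34462/38617 51749/38617]

x' = [-1544/529, 71519/38617, 11214/38617]
P' = [582/529 -490/529 370/529; -490/529 38576/38617 -34462/38617; 370/529 -34462/38617 51749/38617]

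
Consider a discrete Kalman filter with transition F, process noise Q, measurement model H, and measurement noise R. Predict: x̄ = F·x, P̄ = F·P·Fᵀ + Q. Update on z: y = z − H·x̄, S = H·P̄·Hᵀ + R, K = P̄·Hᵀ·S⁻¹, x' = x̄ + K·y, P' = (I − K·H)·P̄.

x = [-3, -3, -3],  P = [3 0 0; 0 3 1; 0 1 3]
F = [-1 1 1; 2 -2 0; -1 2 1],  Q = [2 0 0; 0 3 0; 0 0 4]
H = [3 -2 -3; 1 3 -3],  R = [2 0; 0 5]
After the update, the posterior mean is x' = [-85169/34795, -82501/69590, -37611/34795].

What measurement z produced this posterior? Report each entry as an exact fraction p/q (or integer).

z = [-2, -3]

x̄ = F·x = [-3, 0, -6]
P̄ = F·P·Fᵀ + Q = [13 -14 15; -14 27 -20; 15 -20 26]
S = H·P̄·Hᵀ + R = [119 -107; -107 681]
K = P̄·Hᵀ·S⁻¹ = [3532/34795 -3226/34795; -10927/69590 11261/69590; -4197/34795 -6944/34795]
x' − x̄ = [19216/34795, -82501/69590, 171159/34795] = K·y
y = (KᵀK)⁻¹·Kᵀ·(x' − x̄) = [-11, -18]
z = y + H·x̄ = [-11, -18] + [9, 15] = [-2, -3]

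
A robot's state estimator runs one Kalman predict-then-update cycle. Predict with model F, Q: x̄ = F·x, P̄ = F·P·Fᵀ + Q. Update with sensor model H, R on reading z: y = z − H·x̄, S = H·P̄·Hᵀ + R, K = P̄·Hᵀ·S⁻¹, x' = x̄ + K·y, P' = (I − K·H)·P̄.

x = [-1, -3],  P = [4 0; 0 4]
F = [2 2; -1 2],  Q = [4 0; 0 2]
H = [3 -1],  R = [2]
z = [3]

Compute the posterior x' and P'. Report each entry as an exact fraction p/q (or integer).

x' = [-2/3, -364/75]
P' = [8/3 22/3; 22/3 1649/75]

x̄ = F·x = [-8, -5]
P̄ = F·P·Fᵀ + Q = [36 8; 8 22]
y = z − H·x̄ = [22]
S = H·P̄·Hᵀ + R = [300]
K = P̄·Hᵀ·S⁻¹ = [1/3; 1/150]
x' = x̄ + K·y = [-2/3, -364/75]
P' = (I − K·H)·P̄ = [8/3 22/3; 22/3 1649/75]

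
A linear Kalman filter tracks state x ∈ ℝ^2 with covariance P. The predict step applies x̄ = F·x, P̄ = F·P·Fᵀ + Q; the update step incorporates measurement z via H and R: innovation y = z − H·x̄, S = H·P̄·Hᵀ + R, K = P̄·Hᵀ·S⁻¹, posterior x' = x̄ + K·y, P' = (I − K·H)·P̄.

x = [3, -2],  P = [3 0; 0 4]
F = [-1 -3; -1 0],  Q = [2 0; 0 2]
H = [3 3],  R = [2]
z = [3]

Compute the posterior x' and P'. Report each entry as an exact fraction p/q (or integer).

x̄ = F·x = [3, -3]
P̄ = F·P·Fᵀ + Q = [41 3; 3 5]
y = z − H·x̄ = [3]
S = H·P̄·Hᵀ + R = [470]
K = P̄·Hᵀ·S⁻¹ = [66/235; 12/235]
x' = x̄ + K·y = [903/235, -669/235]
P' = (I − K·H)·P̄ = [923/235 -879/235; -879/235 887/235]

x' = [903/235, -669/235]
P' = [923/235 -879/235; -879/235 887/235]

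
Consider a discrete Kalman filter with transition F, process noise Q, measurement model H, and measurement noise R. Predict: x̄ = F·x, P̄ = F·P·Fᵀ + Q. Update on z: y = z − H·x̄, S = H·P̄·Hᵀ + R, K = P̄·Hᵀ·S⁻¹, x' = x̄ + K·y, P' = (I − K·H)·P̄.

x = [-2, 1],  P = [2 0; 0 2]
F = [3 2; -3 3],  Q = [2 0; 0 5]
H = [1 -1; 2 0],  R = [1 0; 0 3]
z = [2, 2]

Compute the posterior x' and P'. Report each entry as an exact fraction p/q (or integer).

x̄ = F·x = [-4, 9]
P̄ = F·P·Fᵀ + Q = [28 -6; -6 41]
y = z − H·x̄ = [15, 10]
S = H·P̄·Hᵀ + R = [82 68; 68 115]
K = P̄·Hᵀ·S⁻¹ = [17/801 380/801; -4589/4806 1106/2403]
x' = x̄ + K·y = [851/801, -3461/4806]
P' = (I − K·H)·P̄ = [190/267 553/801; 553/801 7907/4806]

x' = [851/801, -3461/4806]
P' = [190/267 553/801; 553/801 7907/4806]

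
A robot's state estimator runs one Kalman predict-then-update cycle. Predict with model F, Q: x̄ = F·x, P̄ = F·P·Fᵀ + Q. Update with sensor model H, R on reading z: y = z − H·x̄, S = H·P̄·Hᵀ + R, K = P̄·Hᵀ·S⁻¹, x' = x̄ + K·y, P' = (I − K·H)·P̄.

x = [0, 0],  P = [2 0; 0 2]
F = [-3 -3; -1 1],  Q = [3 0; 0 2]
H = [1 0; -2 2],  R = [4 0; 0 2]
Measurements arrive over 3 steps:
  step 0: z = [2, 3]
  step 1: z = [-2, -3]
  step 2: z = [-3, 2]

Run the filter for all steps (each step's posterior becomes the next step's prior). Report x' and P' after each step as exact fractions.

step 0: x̄ = F·x = [0, 0]
step 0: P̄ = F·P·Fᵀ + Q = [39 0; 0 6]
step 0: y = z − H·x̄ = [2, 3]
step 0: S = H·P̄·Hᵀ + R = [43 -78; -78 182]
step 0: K = P̄·Hᵀ·S⁻¹ = [39/67 -12/67; 36/67 258/871]
step 0: x' = x̄ + K·y = [42/67, 1710/871]
step 0: P' = (I − K·H)·P̄ = [156/67 144/67; 144/67 2130/871]
step 1: x̄ = F·x = [-6768/871, 1164/871]
step 1: P̄ = F·P·Fᵀ + Q = [73731/871 -306/871; -306/871 2156/871]
step 1: y = z − H·x̄ = [5026/871, -18477/871]
step 1: S = H·P̄·Hᵀ + R = [77215/871 -148074/871; -148074/871 307738/871]
step 1: K = P̄·Hᵀ·S⁻¹ = [438531/1054007 -296148/1054007; 364494/1054007 192248/1054007]
step 1: x' = x̄ + K·y = [622806/1054007, -566424/1054007]
step 1: P' = (I − K·H)·P̄ = [1754124/1054007 1457976/1054007; 1457976/1054007 1650224/1054007]
step 2: x̄ = F·x = [-169146/1054007, -1189230/1054007]
step 2: P̄ = F·P·Fᵀ + Q = [60044721/1054007 311700/1054007; 311700/1054007 2596410/1054007]
step 2: y = z − H·x̄ = [-2992875/1054007, 4148182/1054007]
step 2: S = H·P̄·Hᵀ + R = [64260749/1054007 -119466042/1054007; -119466042/1054007 250178938/1054007]
step 2: K = P̄·Hᵀ·S⁻¹ = [355685181/856043057 -238932084/856043057; 295952160/856043057 156959070/856043057]
step 2: x' = x̄ + K·y = [-2087700855/856043057, -1188497910/856043057]
step 2: P' = (I − K·H)·P̄ = [1422740724/856043057 1183808640/856043057; 1183808640/856043057 1340767710/856043057]

step 0: x' = [42/67, 1710/871], P' = [156/67 144/67; 144/67 2130/871]
step 1: x' = [622806/1054007, -566424/1054007], P' = [1754124/1054007 1457976/1054007; 1457976/1054007 1650224/1054007]
step 2: x' = [-2087700855/856043057, -1188497910/856043057], P' = [1422740724/856043057 1183808640/856043057; 1183808640/856043057 1340767710/856043057]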